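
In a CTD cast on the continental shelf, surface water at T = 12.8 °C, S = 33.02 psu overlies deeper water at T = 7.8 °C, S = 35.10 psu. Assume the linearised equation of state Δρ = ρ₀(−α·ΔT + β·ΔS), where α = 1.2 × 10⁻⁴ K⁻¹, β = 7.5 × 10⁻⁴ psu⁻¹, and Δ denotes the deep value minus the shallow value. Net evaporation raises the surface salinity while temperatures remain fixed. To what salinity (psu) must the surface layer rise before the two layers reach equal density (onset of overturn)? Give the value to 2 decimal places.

35.90 psu

Neutral buoyancy requires −α(T_deep − T_surf) + β(S_deep − S_surf′) = 0.
S_surf′ = S_deep − (α/β)·ΔT = 35.10 − (1.2 × 10⁻⁴/7.5 × 10⁻⁴)·(-5.0) = 35.9000 psu.
Increase required: 35.9000 − 33.02 = 2.8800 psu.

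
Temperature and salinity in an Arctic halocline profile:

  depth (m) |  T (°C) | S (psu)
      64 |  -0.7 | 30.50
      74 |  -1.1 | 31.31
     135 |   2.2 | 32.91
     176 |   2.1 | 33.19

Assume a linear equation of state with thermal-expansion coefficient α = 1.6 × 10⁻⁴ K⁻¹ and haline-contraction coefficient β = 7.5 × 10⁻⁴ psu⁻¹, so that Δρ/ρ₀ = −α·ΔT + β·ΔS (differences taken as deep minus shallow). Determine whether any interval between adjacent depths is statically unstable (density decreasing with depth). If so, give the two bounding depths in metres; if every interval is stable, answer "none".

none

Evaluate Δρ/ρ₀ = −αΔT + βΔS across each adjacent pair:
  64–74 m: −αΔT+βΔS = −(1.6 × 10⁻⁴)(-0.4)+(7.5 × 10⁻⁴)(+0.81) = 6.7 × 10⁻⁴ → stable
  74–135 m: −αΔT+βΔS = −(1.6 × 10⁻⁴)(+3.3)+(7.5 × 10⁻⁴)(+1.60) = 6.7 × 10⁻⁴ → stable
  135–176 m: −αΔT+βΔS = −(1.6 × 10⁻⁴)(-0.1)+(7.5 × 10⁻⁴)(+0.28) = 2.3 × 10⁻⁴ → stable
Every interval has Δρ > 0: the column is stably stratified throughout.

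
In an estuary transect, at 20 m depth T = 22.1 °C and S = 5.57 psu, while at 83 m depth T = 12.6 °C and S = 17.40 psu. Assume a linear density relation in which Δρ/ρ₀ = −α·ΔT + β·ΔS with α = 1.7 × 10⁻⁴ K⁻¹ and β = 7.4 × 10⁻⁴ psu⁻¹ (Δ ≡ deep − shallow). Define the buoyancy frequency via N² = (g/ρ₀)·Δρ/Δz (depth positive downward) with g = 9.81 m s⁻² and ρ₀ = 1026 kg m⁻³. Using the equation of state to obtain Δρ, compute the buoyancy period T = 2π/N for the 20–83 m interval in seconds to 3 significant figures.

156 s

ΔT = -9.5 K, ΔS = +11.83 psu (deep − shallow).
Δρ/ρ₀ = −αΔT + βΔS = 1.615 × 10⁻³ + 8.7542 × 10⁻³ = 0.0103692, so Δρ ≈ 10.64 kg m⁻³.
N² = (g/ρ₀)·Δρ/Δz = g·(Δρ/ρ₀)/Δz = 9.81 × 0.0103692 / 63 = 1.6146 × 10⁻³ s⁻².
N = √(1.6146 × 10⁻³) = 0.040182 rad s⁻¹ → T = 2π/N = 156.37 s ≈ 156 s.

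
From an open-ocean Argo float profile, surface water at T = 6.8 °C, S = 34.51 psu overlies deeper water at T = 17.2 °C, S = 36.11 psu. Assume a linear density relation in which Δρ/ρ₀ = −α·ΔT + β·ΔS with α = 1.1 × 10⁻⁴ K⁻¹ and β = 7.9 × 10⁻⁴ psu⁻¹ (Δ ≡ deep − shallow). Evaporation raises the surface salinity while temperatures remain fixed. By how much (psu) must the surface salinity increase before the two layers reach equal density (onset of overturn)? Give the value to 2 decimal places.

0.15 psu

Neutral buoyancy requires −α(T_deep − T_surf) + β(S_deep − S_surf′) = 0.
S_surf′ = S_deep − (α/β)·ΔT = 36.11 − (1.1 × 10⁻⁴/7.9 × 10⁻⁴)·(+10.4) = 34.6619 psu.
Increase required: 34.6619 − 34.51 = 0.1519 psu.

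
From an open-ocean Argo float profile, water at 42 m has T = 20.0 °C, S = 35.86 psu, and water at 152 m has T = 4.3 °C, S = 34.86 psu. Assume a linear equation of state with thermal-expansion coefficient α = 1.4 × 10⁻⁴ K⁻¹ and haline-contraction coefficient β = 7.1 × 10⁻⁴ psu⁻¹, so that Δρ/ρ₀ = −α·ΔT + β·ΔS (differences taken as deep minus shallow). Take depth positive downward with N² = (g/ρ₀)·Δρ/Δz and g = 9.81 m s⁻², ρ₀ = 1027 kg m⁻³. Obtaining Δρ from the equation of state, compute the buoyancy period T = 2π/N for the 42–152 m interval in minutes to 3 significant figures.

9.09 min

ΔT = -15.7 K, ΔS = -1.00 psu (deep − shallow).
Δρ/ρ₀ = −αΔT + βΔS = 2.198 × 10⁻³ − 7.10 × 10⁻⁴ = 1.488 × 10⁻³, so Δρ ≈ 1.528 kg m⁻³.
N² = (g/ρ₀)·Δρ/Δz = g·(Δρ/ρ₀)/Δz = 9.81 × 1.488 × 10⁻³ / 110 = 1.3270 × 10⁻⁴ s⁻².
N = √(1.3270 × 10⁻⁴) = 0.011520 rad s⁻¹ → T = 2π/N = 545.42 s = 9.0903 min ≈ 9.09 min.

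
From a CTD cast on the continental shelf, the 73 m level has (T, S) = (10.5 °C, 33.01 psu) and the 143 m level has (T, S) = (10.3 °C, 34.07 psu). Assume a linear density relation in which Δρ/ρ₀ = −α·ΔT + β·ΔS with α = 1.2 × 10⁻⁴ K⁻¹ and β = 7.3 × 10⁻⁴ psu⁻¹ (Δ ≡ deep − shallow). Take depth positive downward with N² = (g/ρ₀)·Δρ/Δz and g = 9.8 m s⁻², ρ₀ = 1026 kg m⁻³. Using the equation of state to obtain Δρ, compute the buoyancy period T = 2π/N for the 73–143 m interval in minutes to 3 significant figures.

ΔT = -0.2 K, ΔS = +1.06 psu (deep − shallow).
Δρ/ρ₀ = −αΔT + βΔS = 2.40 × 10⁻⁵ + 7.738 × 10⁻⁴ = 7.978 × 10⁻⁴, so Δρ ≈ 0.8185 kg m⁻³.
N² = (g/ρ₀)·Δρ/Δz = g·(Δρ/ρ₀)/Δz = 9.8 × 7.978 × 10⁻⁴ / 70 = 1.1169 × 10⁻⁴ s⁻².
N = √(1.1169 × 10⁻⁴) = 0.010568 rad s⁻¹ → T = 2π/N = 594.55 s = 9.9092 min ≈ 9.91 min.

9.91 min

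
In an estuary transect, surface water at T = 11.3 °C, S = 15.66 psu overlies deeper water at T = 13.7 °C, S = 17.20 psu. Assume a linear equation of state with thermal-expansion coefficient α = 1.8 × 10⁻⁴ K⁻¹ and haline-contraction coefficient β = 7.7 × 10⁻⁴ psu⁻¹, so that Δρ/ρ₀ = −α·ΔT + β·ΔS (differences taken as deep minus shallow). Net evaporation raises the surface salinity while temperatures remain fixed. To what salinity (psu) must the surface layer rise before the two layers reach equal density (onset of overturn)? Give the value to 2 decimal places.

16.64 psu

Neutral buoyancy requires −α(T_deep − T_surf) + β(S_deep − S_surf′) = 0.
S_surf′ = S_deep − (α/β)·ΔT = 17.20 − (1.8 × 10⁻⁴/7.7 × 10⁻⁴)·(+2.4) = 16.6390 psu.
Increase required: 16.6390 − 15.66 = 0.9790 psu.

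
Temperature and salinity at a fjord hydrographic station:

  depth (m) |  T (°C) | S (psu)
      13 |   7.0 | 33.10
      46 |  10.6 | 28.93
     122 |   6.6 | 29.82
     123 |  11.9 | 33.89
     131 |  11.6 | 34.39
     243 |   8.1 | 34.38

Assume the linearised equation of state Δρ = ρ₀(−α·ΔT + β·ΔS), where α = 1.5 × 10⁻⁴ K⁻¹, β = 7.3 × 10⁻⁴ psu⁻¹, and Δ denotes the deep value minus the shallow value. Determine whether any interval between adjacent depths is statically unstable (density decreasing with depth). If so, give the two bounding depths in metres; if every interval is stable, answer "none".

13–46 m

Evaluate Δρ/ρ₀ = −αΔT + βΔS across each adjacent pair:
  13–46 m: −αΔT+βΔS = −(1.5 × 10⁻⁴)(+3.6)+(7.3 × 10⁻⁴)(-4.17) = -3.6 × 10⁻³ → UNSTABLE
  46–122 m: −αΔT+βΔS = −(1.5 × 10⁻⁴)(-4.0)+(7.3 × 10⁻⁴)(+0.89) = 1.2 × 10⁻³ → stable
  122–123 m: −αΔT+βΔS = −(1.5 × 10⁻⁴)(+5.3)+(7.3 × 10⁻⁴)(+4.07) = 2.2 × 10⁻³ → stable
  123–131 m: −αΔT+βΔS = −(1.5 × 10⁻⁴)(-0.3)+(7.3 × 10⁻⁴)(+0.50) = 4.1 × 10⁻⁴ → stable
  131–243 m: −αΔT+βΔS = −(1.5 × 10⁻⁴)(-3.5)+(7.3 × 10⁻⁴)(-0.01) = 5.2 × 10⁻⁴ → stable
The 13–46 m interval has Δρ < 0: lighter water underlies denser water.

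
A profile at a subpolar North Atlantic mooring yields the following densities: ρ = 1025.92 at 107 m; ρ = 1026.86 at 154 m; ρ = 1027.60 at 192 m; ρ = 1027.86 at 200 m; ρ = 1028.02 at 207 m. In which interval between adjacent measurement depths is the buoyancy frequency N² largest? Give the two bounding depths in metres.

Compute the density gradient over each adjacent pair:
  107–154 m: Δρ/Δz = 0.94/47 = 0.020 kg m⁻⁴
  154–192 m: Δρ/Δz = 0.74/38 = 0.019 kg m⁻⁴
  192–200 m: Δρ/Δz = 0.26/8 = 0.033 kg m⁻⁴
  200–207 m: Δρ/Δz = 0.16/7 = 0.023 kg m⁻⁴
The largest gradient is in the 192–200 m interval — the pycnocline.

192–200 m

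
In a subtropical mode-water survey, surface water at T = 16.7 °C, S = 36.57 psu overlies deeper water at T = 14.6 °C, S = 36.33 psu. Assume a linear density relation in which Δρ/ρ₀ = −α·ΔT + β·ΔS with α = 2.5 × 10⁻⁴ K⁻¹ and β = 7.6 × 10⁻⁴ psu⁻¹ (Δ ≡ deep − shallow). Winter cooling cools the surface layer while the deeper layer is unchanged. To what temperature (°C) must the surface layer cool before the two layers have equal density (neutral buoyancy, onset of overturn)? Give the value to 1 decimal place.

15.3 °C

Neutral buoyancy requires Δρ = 0, i.e. −α(T_deep − T_surf′) + β(S_deep − S_surf) = 0.
T_surf′ = T_deep − (β/α)·ΔS = 14.6 − (7.6 × 10⁻⁴/2.5 × 10⁻⁴)·(-0.24) = 15.330 °C.
Cooling required: 16.7 − (15.330) = 1.370 °C.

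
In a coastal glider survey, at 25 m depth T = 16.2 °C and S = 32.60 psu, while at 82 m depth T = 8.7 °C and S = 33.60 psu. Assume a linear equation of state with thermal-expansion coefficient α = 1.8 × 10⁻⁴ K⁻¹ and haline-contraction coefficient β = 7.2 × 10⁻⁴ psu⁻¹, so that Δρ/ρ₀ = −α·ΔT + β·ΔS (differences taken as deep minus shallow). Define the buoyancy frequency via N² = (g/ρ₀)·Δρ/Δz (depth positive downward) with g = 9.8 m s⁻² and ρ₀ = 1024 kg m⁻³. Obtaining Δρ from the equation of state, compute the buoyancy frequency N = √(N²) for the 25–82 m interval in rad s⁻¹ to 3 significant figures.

0.0189 rad s⁻¹

ΔT = -7.5 K, ΔS = +1.00 psu (deep − shallow).
Δρ/ρ₀ = −αΔT + βΔS = 1.35 × 10⁻³ + 7.20 × 10⁻⁴ = 2.07 × 10⁻³, so Δρ ≈ 2.120 kg m⁻³.
N² = (g/ρ₀)·Δρ/Δz = g·(Δρ/ρ₀)/Δz = 9.8 × 2.07 × 10⁻³ / 57 = 3.5589 × 10⁻⁴ s⁻².
N = √(3.5589 × 10⁻⁴) = 0.018865 rad s⁻¹ ≈ 0.0189 rad s⁻¹.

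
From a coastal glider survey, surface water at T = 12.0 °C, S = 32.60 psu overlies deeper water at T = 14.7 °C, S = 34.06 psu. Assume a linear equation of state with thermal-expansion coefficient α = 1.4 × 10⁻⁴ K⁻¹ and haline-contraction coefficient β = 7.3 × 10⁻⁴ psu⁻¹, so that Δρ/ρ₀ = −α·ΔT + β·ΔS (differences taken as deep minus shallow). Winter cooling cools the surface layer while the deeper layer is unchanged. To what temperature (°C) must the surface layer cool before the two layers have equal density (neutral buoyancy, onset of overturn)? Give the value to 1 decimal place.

Neutral buoyancy requires Δρ = 0, i.e. −α(T_deep − T_surf′) + β(S_deep − S_surf) = 0.
T_surf′ = T_deep − (β/α)·ΔS = 14.7 − (7.3 × 10⁻⁴/1.4 × 10⁻⁴)·(+1.46) = 7.087 °C.
Cooling required: 12.0 − (7.087) = 4.913 °C.

7.1 °C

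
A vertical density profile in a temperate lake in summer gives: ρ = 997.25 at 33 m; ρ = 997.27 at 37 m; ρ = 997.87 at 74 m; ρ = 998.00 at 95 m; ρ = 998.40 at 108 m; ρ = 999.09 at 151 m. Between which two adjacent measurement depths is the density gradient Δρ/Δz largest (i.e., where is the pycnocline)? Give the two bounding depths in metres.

Compute the density gradient over each adjacent pair:
  33–37 m: Δρ/Δz = 0.02/4 = 5.0 × 10⁻³ kg m⁻⁴
  37–74 m: Δρ/Δz = 0.60/37 = 0.016 kg m⁻⁴
  74–95 m: Δρ/Δz = 0.13/21 = 6.2 × 10⁻³ kg m⁻⁴
  95–108 m: Δρ/Δz = 0.40/13 = 0.031 kg m⁻⁴
  108–151 m: Δρ/Δz = 0.69/43 = 0.016 kg m⁻⁴
The largest gradient is in the 95–108 m interval — the pycnocline.

95–108 m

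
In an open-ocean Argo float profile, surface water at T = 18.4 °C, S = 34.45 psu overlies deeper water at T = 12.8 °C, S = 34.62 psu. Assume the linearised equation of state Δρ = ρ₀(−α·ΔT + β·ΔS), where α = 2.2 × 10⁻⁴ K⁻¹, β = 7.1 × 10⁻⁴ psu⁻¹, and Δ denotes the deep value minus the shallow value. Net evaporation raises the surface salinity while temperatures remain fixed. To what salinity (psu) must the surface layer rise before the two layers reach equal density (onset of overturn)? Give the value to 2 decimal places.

Neutral buoyancy requires −α(T_deep − T_surf) + β(S_deep − S_surf′) = 0.
S_surf′ = S_deep − (α/β)·ΔT = 34.62 − (2.2 × 10⁻⁴/7.1 × 10⁻⁴)·(-5.6) = 36.3552 psu.
Increase required: 36.3552 − 34.45 = 1.9052 psu.

36.36 psu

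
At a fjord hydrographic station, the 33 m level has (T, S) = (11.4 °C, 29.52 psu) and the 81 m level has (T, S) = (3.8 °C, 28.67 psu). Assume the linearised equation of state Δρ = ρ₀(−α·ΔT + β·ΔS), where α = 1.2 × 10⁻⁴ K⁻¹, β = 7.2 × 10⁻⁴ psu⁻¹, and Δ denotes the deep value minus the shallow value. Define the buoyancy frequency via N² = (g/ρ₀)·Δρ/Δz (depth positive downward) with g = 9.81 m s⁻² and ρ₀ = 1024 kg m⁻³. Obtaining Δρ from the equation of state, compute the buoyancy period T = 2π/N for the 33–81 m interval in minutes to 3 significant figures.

ΔT = -7.6 K, ΔS = -0.85 psu (deep − shallow).
Δρ/ρ₀ = −αΔT + βΔS = 9.12 × 10⁻⁴ − 6.12 × 10⁻⁴ = 3.00 × 10⁻⁴, so Δρ ≈ 0.3072 kg m⁻³.
N² = (g/ρ₀)·Δρ/Δz = g·(Δρ/ρ₀)/Δz = 9.81 × 3.00 × 10⁻⁴ / 48 = 6.1312 × 10⁻⁵ s⁻².
N = √(6.1312 × 10⁻⁵) = 7.8302 × 10⁻³ rad s⁻¹ → T = 2π/N = 802.43 s = 13.374 min ≈ 13.4 min.

13.4 min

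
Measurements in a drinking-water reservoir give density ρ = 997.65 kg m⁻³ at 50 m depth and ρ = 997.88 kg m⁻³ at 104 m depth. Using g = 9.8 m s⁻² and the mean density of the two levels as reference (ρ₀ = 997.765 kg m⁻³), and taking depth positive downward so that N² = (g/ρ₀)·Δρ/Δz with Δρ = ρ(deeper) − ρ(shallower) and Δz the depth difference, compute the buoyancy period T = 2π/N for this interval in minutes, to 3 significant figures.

16.2 min

Δρ = 997.88 − 997.65 = 0.23 kg m⁻³ over Δz = 104 − 50 = 54 m.
N² = (9.8/997.765) × (0.23/54) = 4.1834 × 10⁻⁵ s⁻².
N = √(4.1834 × 10⁻⁵) = 6.4679 × 10⁻³ rad s⁻¹, so T = 2π/N = 971.44 s = 16.191 min ≈ 16.2 min.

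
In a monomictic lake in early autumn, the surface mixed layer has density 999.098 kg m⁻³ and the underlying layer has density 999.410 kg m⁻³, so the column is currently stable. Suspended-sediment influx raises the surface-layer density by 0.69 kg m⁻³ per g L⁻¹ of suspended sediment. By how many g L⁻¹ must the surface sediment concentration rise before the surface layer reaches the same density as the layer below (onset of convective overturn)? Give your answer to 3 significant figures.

Density deficit of the surface layer: 999.410 − 999.098 = 0.312 kg m⁻³.
Required change = 0.312 / 0.69 = 0.452 g L⁻¹.

0.452 g L⁻¹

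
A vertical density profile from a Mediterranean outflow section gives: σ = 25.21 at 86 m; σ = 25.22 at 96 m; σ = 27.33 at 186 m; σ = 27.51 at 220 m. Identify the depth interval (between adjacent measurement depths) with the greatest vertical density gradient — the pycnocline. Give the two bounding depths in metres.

96–186 m

Compute the density gradient over each adjacent pair:
  86–96 m: Δρ/Δz = 0.01/10 = 1.0 × 10⁻³ kg m⁻⁴
  96–186 m: Δρ/Δz = 2.11/90 = 0.023 kg m⁻⁴
  186–220 m: Δρ/Δz = 0.18/34 = 5.3 × 10⁻³ kg m⁻⁴
The largest gradient is in the 96–186 m interval — the pycnocline.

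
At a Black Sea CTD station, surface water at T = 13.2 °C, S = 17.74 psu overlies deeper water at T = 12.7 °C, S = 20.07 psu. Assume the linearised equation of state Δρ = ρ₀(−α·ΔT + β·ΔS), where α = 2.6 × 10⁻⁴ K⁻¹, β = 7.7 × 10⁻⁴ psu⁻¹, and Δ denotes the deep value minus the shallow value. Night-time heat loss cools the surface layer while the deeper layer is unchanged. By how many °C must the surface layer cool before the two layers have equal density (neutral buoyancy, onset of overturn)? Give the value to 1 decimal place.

Neutral buoyancy requires Δρ = 0, i.e. −α(T_deep − T_surf′) + β(S_deep − S_surf) = 0.
T_surf′ = T_deep − (β/α)·ΔS = 12.7 − (7.7 × 10⁻⁴/2.6 × 10⁻⁴)·(+2.33) = 5.800 °C.
Cooling required: 13.2 − (5.800) = 7.400 °C.

7.4 °C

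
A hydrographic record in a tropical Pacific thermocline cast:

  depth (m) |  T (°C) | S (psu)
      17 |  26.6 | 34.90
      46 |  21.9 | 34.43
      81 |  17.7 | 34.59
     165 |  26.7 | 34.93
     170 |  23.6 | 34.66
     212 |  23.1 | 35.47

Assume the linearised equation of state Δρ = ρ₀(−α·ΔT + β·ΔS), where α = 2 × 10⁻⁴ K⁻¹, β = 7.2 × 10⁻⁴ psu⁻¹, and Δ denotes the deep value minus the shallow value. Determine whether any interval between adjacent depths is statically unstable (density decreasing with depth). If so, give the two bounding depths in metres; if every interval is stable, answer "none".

81–165 m

Evaluate Δρ/ρ₀ = −αΔT + βΔS across each adjacent pair:
  17–46 m: −αΔT+βΔS = −(2 × 10⁻⁴)(-4.7)+(7.2 × 10⁻⁴)(-0.47) = 6.0 × 10⁻⁴ → stable
  46–81 m: −αΔT+βΔS = −(2 × 10⁻⁴)(-4.2)+(7.2 × 10⁻⁴)(+0.16) = 9.6 × 10⁻⁴ → stable
  81–165 m: −αΔT+βΔS = −(2 × 10⁻⁴)(+9.0)+(7.2 × 10⁻⁴)(+0.34) = -1.6 × 10⁻³ → UNSTABLE
  165–170 m: −αΔT+βΔS = −(2 × 10⁻⁴)(-3.1)+(7.2 × 10⁻⁴)(-0.27) = 4.3 × 10⁻⁴ → stable
  170–212 m: −αΔT+βΔS = −(2 × 10⁻⁴)(-0.5)+(7.2 × 10⁻⁴)(+0.81) = 6.8 × 10⁻⁴ → stable
The 81–165 m interval has Δρ < 0: lighter water underlies denser water.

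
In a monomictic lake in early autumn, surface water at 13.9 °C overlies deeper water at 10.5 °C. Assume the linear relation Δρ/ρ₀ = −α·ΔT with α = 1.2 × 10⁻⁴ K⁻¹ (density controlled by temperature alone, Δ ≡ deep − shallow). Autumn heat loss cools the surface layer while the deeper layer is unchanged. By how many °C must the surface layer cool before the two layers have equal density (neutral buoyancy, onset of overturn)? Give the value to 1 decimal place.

3.4 °C

With temperature the only control, equal density requires T_surf′ = T_deep.
T_surf′ = 10.5 °C.
Cooling required: 13.9 − 10.5 = 3.4 °C.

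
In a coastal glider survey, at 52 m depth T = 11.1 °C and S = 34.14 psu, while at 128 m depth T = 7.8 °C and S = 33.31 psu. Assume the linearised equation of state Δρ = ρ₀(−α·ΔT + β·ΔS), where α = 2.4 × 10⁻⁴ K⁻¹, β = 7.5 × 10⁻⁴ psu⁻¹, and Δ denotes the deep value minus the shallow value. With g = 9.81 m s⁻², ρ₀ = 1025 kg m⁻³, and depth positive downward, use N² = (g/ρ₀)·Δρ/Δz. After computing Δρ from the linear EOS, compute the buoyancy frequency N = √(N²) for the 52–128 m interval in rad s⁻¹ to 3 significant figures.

4.68 × 10⁻³ rad s⁻¹

ΔT = -3.3 K, ΔS = -0.83 psu (deep − shallow).
Δρ/ρ₀ = −αΔT + βΔS = 7.92 × 10⁻⁴ − 6.225 × 10⁻⁴ = 1.695 × 10⁻⁴, so Δρ ≈ 0.1737 kg m⁻³.
N² = (g/ρ₀)·Δρ/Δz = g·(Δρ/ρ₀)/Δz = 9.81 × 1.695 × 10⁻⁴ / 76 = 2.1879 × 10⁻⁵ s⁻².
N = √(2.1879 × 10⁻⁵) = 4.6775 × 10⁻³ rad s⁻¹ ≈ 4.68 × 10⁻³ rad s⁻¹.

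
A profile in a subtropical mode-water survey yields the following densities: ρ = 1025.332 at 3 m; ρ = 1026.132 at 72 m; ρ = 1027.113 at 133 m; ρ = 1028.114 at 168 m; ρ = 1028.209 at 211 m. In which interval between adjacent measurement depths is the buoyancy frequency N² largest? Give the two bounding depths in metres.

Compute the density gradient over each adjacent pair:
  3–72 m: Δρ/Δz = 0.800/69 = 0.012 kg m⁻⁴
  72–133 m: Δρ/Δz = 0.981/61 = 0.016 kg m⁻⁴
  133–168 m: Δρ/Δz = 1.001/35 = 0.029 kg m⁻⁴
  168–211 m: Δρ/Δz = 0.095/43 = 2.2 × 10⁻³ kg m⁻⁴
The largest gradient is in the 133–168 m interval — the pycnocline.

133–168 m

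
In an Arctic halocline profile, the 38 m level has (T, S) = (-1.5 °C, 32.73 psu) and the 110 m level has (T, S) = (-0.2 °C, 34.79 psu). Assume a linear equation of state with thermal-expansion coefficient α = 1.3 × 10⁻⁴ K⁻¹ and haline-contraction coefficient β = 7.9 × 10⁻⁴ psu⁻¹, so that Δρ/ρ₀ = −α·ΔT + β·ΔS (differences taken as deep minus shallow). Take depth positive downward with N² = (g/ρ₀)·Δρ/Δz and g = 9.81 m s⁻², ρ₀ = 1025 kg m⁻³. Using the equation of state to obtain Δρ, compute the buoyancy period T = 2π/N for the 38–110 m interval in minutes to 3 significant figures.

ΔT = +1.3 K, ΔS = +2.06 psu (deep − shallow).
Δρ/ρ₀ = −αΔT + βΔS = -1.69 × 10⁻⁴ + 1.6274 × 10⁻³ = 1.4584 × 10⁻³, so Δρ ≈ 1.495 kg m⁻³.
N² = (g/ρ₀)·Δρ/Δz = g·(Δρ/ρ₀)/Δz = 9.81 × 1.4584 × 10⁻³ / 72 = 1.9871 × 10⁻⁴ s⁻².
N = √(1.9871 × 10⁻⁴) = 0.014096 rad s⁻¹ → T = 2π/N = 445.74 s = 7.4290 min ≈ 7.43 min.

7.43 min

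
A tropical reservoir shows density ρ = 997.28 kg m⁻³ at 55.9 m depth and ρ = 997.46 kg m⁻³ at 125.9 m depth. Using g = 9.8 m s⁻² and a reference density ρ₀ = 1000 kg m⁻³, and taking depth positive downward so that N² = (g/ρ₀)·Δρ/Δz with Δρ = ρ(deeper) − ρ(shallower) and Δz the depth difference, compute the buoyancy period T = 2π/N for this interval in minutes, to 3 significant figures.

Δρ = 997.46 − 997.28 = 0.18 kg m⁻³ over Δz = 125.9 − 55.9 = 70 m.
N² = (9.8/1000) × (0.18/70) = 2.5200 × 10⁻⁵ s⁻².
N = √(2.5200 × 10⁻⁵) = 5.0200 × 10⁻³ rad s⁻¹, so T = 2π/N = 1.2516 × 10³ s = 20.860 min ≈ 20.9 min.
A positive N² confirms static stability across the interval.

20.9 min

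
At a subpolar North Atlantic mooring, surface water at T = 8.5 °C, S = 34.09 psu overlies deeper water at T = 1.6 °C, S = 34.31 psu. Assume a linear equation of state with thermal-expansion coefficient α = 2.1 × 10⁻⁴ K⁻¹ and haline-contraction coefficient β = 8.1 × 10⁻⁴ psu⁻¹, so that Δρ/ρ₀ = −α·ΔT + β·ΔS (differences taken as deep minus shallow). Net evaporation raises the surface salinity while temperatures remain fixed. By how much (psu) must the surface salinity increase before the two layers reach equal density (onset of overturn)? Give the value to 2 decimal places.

Neutral buoyancy requires −α(T_deep − T_surf) + β(S_deep − S_surf′) = 0.
S_surf′ = S_deep − (α/β)·ΔT = 34.31 − (2.1 × 10⁻⁴/8.1 × 10⁻⁴)·(-6.9) = 36.0989 psu.
Increase required: 36.0989 − 34.09 = 2.0089 psu.

2.01 psu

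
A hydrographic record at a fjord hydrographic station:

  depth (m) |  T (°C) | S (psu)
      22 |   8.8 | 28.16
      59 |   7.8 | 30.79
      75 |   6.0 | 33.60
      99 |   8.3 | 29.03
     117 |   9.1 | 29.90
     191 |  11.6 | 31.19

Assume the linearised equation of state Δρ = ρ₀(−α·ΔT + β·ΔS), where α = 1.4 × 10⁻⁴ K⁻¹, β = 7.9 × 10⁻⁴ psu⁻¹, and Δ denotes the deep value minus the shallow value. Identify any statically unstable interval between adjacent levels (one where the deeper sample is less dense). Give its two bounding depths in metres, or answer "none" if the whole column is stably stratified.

Evaluate Δρ/ρ₀ = −αΔT + βΔS across each adjacent pair:
  22–59 m: −αΔT+βΔS = −(1.4 × 10⁻⁴)(-1.0)+(7.9 × 10⁻⁴)(+2.63) = 2.2 × 10⁻³ → stable
  59–75 m: −αΔT+βΔS = −(1.4 × 10⁻⁴)(-1.8)+(7.9 × 10⁻⁴)(+2.81) = 2.5 × 10⁻³ → stable
  75–99 m: −αΔT+βΔS = −(1.4 × 10⁻⁴)(+2.3)+(7.9 × 10⁻⁴)(-4.57) = -3.9 × 10⁻³ → UNSTABLE
  99–117 m: −αΔT+βΔS = −(1.4 × 10⁻⁴)(+0.8)+(7.9 × 10⁻⁴)(+0.87) = 5.8 × 10⁻⁴ → stable
  117–191 m: −αΔT+βΔS = −(1.4 × 10⁻⁴)(+2.5)+(7.9 × 10⁻⁴)(+1.29) = 6.7 × 10⁻⁴ → stable
The 75–99 m interval has Δρ < 0: lighter water underlies denser water.

75–99 m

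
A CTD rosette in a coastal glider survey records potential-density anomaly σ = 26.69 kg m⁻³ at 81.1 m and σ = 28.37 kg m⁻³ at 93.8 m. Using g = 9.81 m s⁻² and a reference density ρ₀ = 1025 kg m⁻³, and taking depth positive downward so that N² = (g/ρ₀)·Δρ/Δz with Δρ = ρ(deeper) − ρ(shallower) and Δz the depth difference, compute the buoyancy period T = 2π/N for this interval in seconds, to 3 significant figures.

Δρ = 1028.37 − 1026.69 = 1.68 kg m⁻³ over Δz = 93.8 − 81.1 = 12.7 m.
N² = (9.81/1025) × (1.68/12.7) = 1.2660 × 10⁻³ s⁻².
N = √(1.2660 × 10⁻³) = 0.035581 rad s⁻¹, so T = 2π/N = 176.59 s ≈ 177 s.

177 s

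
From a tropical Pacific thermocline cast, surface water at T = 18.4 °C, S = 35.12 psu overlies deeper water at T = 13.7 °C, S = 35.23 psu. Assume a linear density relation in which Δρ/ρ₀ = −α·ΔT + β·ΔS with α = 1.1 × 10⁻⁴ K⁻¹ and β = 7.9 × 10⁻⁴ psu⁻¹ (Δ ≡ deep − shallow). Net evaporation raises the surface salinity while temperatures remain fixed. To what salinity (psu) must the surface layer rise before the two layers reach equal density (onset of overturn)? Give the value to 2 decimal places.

35.88 psu

Neutral buoyancy requires −α(T_deep − T_surf) + β(S_deep − S_surf′) = 0.
S_surf′ = S_deep − (α/β)·ΔT = 35.23 − (1.1 × 10⁻⁴/7.9 × 10⁻⁴)·(-4.7) = 35.8844 psu.
Increase required: 35.8844 − 35.12 = 0.7644 psu.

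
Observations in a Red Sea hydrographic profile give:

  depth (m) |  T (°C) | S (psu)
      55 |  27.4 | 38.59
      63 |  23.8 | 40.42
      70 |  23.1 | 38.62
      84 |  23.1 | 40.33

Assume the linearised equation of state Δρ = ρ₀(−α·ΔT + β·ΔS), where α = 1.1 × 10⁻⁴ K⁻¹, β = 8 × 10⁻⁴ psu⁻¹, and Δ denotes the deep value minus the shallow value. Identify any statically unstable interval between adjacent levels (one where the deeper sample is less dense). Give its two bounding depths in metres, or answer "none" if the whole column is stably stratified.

Evaluate Δρ/ρ₀ = −αΔT + βΔS across each adjacent pair:
  55–63 m: −αΔT+βΔS = −(1.1 × 10⁻⁴)(-3.6)+(8 × 10⁻⁴)(+1.83) = 1.9 × 10⁻³ → stable
  63–70 m: −αΔT+βΔS = −(1.1 × 10⁻⁴)(-0.7)+(8 × 10⁻⁴)(-1.80) = -1.4 × 10⁻³ → UNSTABLE
  70–84 m: −αΔT+βΔS = −(1.1 × 10⁻⁴)(+0.0)+(8 × 10⁻⁴)(+1.71) = 1.4 × 10⁻³ → stable
The 63–70 m interval has Δρ < 0: lighter water underlies denser water.

63–70 m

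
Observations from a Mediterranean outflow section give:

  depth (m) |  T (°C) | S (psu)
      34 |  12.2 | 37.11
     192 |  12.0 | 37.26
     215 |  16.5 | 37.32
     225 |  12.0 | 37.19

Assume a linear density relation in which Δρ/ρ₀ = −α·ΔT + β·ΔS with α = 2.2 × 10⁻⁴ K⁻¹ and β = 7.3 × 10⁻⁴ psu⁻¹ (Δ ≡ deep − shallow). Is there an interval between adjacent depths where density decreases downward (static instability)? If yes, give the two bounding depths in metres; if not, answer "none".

192–215 m

Evaluate Δρ/ρ₀ = −αΔT + βΔS across each adjacent pair:
  34–192 m: −αΔT+βΔS = −(2.2 × 10⁻⁴)(-0.2)+(7.3 × 10⁻⁴)(+0.15) = 1.5 × 10⁻⁴ → stable
  192–215 m: −αΔT+βΔS = −(2.2 × 10⁻⁴)(+4.5)+(7.3 × 10⁻⁴)(+0.06) = -9.5 × 10⁻⁴ → UNSTABLE
  215–225 m: −αΔT+βΔS = −(2.2 × 10⁻⁴)(-4.5)+(7.3 × 10⁻⁴)(-0.13) = 9.0 × 10⁻⁴ → stable
The 192–215 m interval has Δρ < 0: lighter water underlies denser water.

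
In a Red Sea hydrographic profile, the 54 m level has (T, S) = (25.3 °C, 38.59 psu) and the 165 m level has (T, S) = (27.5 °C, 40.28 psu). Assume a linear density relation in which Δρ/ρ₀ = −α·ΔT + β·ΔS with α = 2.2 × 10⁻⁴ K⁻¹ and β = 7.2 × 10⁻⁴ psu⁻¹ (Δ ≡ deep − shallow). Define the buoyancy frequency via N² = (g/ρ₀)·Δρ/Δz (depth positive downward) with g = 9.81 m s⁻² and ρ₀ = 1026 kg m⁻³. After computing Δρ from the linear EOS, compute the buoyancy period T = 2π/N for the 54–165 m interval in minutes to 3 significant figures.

ΔT = +2.2 K, ΔS = +1.69 psu (deep − shallow).
Δρ/ρ₀ = −αΔT + βΔS = -4.84 × 10⁻⁴ + 1.2168 × 10⁻³ = 7.328 × 10⁻⁴, so Δρ ≈ 0.7519 kg m⁻³.
N² = (g/ρ₀)·Δρ/Δz = g·(Δρ/ρ₀)/Δz = 9.81 × 7.328 × 10⁻⁴ / 111 = 6.4764 × 10⁻⁵ s⁻².
N = √(6.4764 × 10⁻⁵) = 8.0476 × 10⁻³ rad s⁻¹ → T = 2π/N = 780.75 s = 13.012 min ≈ 13.0 min.

13.0 min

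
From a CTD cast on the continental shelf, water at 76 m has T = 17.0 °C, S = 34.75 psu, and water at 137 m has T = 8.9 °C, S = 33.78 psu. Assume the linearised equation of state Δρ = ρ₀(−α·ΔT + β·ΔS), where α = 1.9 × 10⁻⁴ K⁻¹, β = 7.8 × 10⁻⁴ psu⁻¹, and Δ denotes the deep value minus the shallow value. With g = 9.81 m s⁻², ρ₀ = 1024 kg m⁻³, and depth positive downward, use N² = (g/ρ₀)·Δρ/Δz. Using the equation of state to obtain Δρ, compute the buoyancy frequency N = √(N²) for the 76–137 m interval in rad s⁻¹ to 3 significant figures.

ΔT = -8.1 K, ΔS = -0.97 psu (deep − shallow).
Δρ/ρ₀ = −αΔT + βΔS = 1.539 × 10⁻³ − 7.566 × 10⁻⁴ = 7.824 × 10⁻⁴, so Δρ ≈ 0.8012 kg m⁻³.
N² = (g/ρ₀)·Δρ/Δz = g·(Δρ/ρ₀)/Δz = 9.81 × 7.824 × 10⁻⁴ / 61 = 1.2583 × 10⁻⁴ s⁻².
N = √(1.2583 × 10⁻⁴) = 0.011217 rad s⁻¹ ≈ 0.0112 rad s⁻¹.

0.0112 rad s⁻¹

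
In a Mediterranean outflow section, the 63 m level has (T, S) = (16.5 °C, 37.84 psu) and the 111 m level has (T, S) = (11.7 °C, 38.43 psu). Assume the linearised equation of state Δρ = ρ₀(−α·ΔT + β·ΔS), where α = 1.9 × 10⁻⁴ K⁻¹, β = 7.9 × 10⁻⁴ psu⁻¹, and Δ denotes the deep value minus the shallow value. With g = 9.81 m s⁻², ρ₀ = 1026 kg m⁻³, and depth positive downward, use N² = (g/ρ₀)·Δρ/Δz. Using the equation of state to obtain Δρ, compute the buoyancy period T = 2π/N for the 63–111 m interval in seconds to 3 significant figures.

ΔT = -4.8 K, ΔS = +0.59 psu (deep − shallow).
Δρ/ρ₀ = −αΔT + βΔS = 9.12 × 10⁻⁴ + 4.661 × 10⁻⁴ = 1.3781 × 10⁻³, so Δρ ≈ 1.414 kg m⁻³.
N² = (g/ρ₀)·Δρ/Δz = g·(Δρ/ρ₀)/Δz = 9.81 × 1.3781 × 10⁻³ / 48 = 2.8165 × 10⁻⁴ s⁻².
N = √(2.8165 × 10⁻⁴) = 0.016782 rad s⁻¹ → T = 2π/N = 374.40 s ≈ 374 s.

374 s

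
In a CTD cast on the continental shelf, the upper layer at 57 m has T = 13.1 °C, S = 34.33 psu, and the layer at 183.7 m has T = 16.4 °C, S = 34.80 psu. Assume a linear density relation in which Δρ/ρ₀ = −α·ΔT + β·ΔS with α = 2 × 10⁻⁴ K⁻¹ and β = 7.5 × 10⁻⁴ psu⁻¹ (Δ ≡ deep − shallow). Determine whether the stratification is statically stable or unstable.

ΔT = 16.4 − 13.1 = +3.3 K and ΔS = 34.80 − 34.33 = +0.47 psu (deep − shallow).
−αΔT = -6.60 × 10⁻⁴; βΔS = 3.525 × 10⁻⁴; sum Δρ/ρ₀ = -3.075 × 10⁻⁴.
Δρ/ρ₀ < 0, so Δρ < 0: deeper water is lighter → statically unstable; the column would overturn.

unstable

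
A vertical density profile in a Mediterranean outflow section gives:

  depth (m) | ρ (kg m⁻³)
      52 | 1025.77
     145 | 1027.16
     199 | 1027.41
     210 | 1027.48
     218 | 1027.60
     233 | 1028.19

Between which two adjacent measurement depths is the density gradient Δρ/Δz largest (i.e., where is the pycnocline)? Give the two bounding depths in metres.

218–233 m

Compute the density gradient over each adjacent pair:
  52–145 m: Δρ/Δz = 1.39/93 = 0.015 kg m⁻⁴
  145–199 m: Δρ/Δz = 0.25/54 = 4.6 × 10⁻³ kg m⁻⁴
  199–210 m: Δρ/Δz = 0.07/11 = 6.4 × 10⁻³ kg m⁻⁴
  210–218 m: Δρ/Δz = 0.12/8 = 0.015 kg m⁻⁴
  218–233 m: Δρ/Δz = 0.59/15 = 0.039 kg m⁻⁴
The largest gradient is in the 218–233 m interval — the pycnocline.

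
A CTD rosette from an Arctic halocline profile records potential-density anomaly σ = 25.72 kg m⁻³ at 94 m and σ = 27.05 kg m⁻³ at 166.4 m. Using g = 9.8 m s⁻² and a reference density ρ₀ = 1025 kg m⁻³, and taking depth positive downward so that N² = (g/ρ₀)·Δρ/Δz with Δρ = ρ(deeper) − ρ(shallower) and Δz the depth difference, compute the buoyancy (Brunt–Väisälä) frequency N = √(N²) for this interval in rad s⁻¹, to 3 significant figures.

0.0133 rad s⁻¹

Δρ = 1027.05 − 1025.72 = 1.33 kg m⁻³ over Δz = 166.4 − 94 = 72.4 m.
N² = (9.8/1025) × (1.33/72.4) = 1.7564 × 10⁻⁴ s⁻².
N = √(1.7564 × 10⁻⁴) = 0.013253 rad s⁻¹ ≈ 0.0133 rad s⁻¹.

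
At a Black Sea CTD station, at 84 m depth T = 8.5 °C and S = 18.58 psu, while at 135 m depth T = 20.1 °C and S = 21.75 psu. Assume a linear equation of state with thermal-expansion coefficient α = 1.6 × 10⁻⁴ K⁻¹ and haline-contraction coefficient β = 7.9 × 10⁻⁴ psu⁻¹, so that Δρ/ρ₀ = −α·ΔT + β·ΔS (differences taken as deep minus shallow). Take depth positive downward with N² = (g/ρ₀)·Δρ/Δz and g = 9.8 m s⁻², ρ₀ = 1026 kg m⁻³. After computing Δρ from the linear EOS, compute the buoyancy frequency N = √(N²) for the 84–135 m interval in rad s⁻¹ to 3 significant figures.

ΔT = +11.6 K, ΔS = +3.17 psu (deep − shallow).
Δρ/ρ₀ = −αΔT + βΔS = -1.856 × 10⁻³ + 2.5043 × 10⁻³ = 6.483 × 10⁻⁴, so Δρ ≈ 0.6652 kg m⁻³.
N² = (g/ρ₀)·Δρ/Δz = g·(Δρ/ρ₀)/Δz = 9.8 × 6.483 × 10⁻⁴ / 51 = 1.2458 × 10⁻⁴ s⁻².
N = √(1.2458 × 10⁻⁴) = 0.011162 rad s⁻¹ ≈ 0.0112 rad s⁻¹.

0.0112 rad s⁻¹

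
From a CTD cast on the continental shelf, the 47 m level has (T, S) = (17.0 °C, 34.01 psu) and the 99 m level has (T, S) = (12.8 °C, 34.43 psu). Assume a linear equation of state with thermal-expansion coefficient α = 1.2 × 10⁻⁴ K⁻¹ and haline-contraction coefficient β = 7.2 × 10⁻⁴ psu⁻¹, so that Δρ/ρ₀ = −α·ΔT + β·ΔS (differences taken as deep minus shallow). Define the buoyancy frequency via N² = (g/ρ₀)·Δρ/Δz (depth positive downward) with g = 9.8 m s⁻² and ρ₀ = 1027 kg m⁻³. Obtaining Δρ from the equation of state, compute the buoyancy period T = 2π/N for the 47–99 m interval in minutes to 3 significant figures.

8.49 min

ΔT = -4.2 K, ΔS = +0.42 psu (deep − shallow).
Δρ/ρ₀ = −αΔT + βΔS = 5.04 × 10⁻⁴ + 3.024 × 10⁻⁴ = 8.064 × 10⁻⁴, so Δρ ≈ 0.8282 kg m⁻³.
N² = (g/ρ₀)·Δρ/Δz = g·(Δρ/ρ₀)/Δz = 9.8 × 8.064 × 10⁻⁴ / 52 = 1.5198 × 10⁻⁴ s⁻².
N = √(1.5198 × 10⁻⁴) = 0.012328 rad s⁻¹ → T = 2π/N = 509.67 s = 8.4945 min ≈ 8.49 min.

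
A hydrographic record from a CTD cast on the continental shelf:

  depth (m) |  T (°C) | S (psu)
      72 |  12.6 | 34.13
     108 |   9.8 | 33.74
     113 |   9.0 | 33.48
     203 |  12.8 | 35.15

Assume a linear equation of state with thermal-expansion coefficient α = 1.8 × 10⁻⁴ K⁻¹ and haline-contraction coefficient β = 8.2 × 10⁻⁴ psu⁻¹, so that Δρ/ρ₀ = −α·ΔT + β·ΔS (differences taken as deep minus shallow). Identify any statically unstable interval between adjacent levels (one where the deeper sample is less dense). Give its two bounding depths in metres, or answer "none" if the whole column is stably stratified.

108–113 m

Evaluate Δρ/ρ₀ = −αΔT + βΔS across each adjacent pair:
  72–108 m: −αΔT+βΔS = −(1.8 × 10⁻⁴)(-2.8)+(8.2 × 10⁻⁴)(-0.39) = 1.8 × 10⁻⁴ → stable
  108–113 m: −αΔT+βΔS = −(1.8 × 10⁻⁴)(-0.8)+(8.2 × 10⁻⁴)(-0.26) = -6.9 × 10⁻⁵ → UNSTABLE
  113–203 m: −αΔT+βΔS = −(1.8 × 10⁻⁴)(+3.8)+(8.2 × 10⁻⁴)(+1.67) = 6.9 × 10⁻⁴ → stable
The 108–113 m interval has Δρ < 0: lighter water underlies denser water.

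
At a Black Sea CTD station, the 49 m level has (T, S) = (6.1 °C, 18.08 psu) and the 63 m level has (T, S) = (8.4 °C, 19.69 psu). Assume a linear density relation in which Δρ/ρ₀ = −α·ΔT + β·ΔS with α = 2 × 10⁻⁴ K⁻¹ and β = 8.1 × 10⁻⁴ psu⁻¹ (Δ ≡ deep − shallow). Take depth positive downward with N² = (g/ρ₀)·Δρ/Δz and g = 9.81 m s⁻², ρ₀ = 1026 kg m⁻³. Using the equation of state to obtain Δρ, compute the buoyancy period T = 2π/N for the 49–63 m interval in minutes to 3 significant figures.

ΔT = +2.3 K, ΔS = +1.61 psu (deep − shallow).
Δρ/ρ₀ = −αΔT + βΔS = -4.60 × 10⁻⁴ + 1.3041 × 10⁻³ = 8.441 × 10⁻⁴, so Δρ ≈ 0.8660 kg m⁻³.
N² = (g/ρ₀)·Δρ/Δz = g·(Δρ/ρ₀)/Δz = 9.81 × 8.441 × 10⁻⁴ / 14 = 5.9147 × 10⁻⁴ s⁻².
N = √(5.9147 × 10⁻⁴) = 0.024320 rad s⁻¹ → T = 2π/N = 258.35 s = 4.3058 min ≈ 4.31 min.

4.31 min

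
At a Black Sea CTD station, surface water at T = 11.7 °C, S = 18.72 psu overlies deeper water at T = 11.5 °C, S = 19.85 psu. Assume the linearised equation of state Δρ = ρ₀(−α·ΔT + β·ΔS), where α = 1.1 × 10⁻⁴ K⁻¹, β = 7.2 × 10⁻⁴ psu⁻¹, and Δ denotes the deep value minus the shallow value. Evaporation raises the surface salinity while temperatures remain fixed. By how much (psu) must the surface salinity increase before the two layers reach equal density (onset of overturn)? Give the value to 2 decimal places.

1.16 psu

Neutral buoyancy requires −α(T_deep − T_surf) + β(S_deep − S_surf′) = 0.
S_surf′ = S_deep − (α/β)·ΔT = 19.85 − (1.1 × 10⁻⁴/7.2 × 10⁻⁴)·(-0.2) = 19.8806 psu.
Increase required: 19.8806 − 18.72 = 1.1606 psu.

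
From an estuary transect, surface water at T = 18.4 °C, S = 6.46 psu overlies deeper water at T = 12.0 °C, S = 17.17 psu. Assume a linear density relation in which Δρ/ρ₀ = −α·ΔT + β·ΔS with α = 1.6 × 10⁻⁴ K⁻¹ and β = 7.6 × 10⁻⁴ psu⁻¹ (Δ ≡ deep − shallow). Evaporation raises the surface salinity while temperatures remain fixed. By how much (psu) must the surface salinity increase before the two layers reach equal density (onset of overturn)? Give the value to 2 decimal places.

12.06 psu

Neutral buoyancy requires −α(T_deep − T_surf) + β(S_deep − S_surf′) = 0.
S_surf′ = S_deep − (α/β)·ΔT = 17.17 − (1.6 × 10⁻⁴/7.6 × 10⁻⁴)·(-6.4) = 18.5174 psu.
Increase required: 18.5174 − 6.46 = 12.0574 psu.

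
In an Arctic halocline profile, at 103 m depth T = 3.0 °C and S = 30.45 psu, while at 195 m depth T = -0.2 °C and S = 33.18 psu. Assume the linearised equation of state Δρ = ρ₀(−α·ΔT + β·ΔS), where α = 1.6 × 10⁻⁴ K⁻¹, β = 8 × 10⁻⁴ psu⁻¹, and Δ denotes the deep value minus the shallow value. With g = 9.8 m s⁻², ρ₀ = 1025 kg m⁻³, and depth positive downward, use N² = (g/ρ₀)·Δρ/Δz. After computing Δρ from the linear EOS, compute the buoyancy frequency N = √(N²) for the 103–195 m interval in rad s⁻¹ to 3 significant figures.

ΔT = -3.2 K, ΔS = +2.73 psu (deep − shallow).
Δρ/ρ₀ = −αΔT + βΔS = 5.12 × 10⁻⁴ + 2.184 × 10⁻³ = 2.696 × 10⁻³, so Δρ ≈ 2.763 kg m⁻³.
N² = (g/ρ₀)·Δρ/Δz = g·(Δρ/ρ₀)/Δz = 9.8 × 2.696 × 10⁻³ / 92 = 2.8718 × 10⁻⁴ s⁻².
N = √(2.8718 × 10⁻⁴) = 0.016946 rad s⁻¹ ≈ 0.0169 rad s⁻¹.

0.0169 rad s⁻¹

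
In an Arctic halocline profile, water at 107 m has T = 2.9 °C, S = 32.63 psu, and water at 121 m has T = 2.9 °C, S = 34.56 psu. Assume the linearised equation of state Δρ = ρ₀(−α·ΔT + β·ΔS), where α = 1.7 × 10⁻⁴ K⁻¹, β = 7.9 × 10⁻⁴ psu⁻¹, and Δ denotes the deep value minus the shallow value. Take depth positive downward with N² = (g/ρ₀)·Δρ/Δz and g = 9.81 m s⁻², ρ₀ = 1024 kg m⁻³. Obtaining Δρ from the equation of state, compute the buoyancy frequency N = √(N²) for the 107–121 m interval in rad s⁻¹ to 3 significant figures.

ΔT = +0.0 K, ΔS = +1.93 psu (deep − shallow).
Δρ/ρ₀ = −αΔT + βΔS = 0 + 1.5247 × 10⁻³ = 1.5247 × 10⁻³, so Δρ ≈ 1.561 kg m⁻³.
N² = (g/ρ₀)·Δρ/Δz = g·(Δρ/ρ₀)/Δz = 9.81 × 1.5247 × 10⁻³ / 14 = 1.0684 × 10⁻³ s⁻².
N = √(1.0684 × 10⁻³) = 0.032686 rad s⁻¹ ≈ 0.0327 rad s⁻¹.

0.0327 rad s⁻¹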